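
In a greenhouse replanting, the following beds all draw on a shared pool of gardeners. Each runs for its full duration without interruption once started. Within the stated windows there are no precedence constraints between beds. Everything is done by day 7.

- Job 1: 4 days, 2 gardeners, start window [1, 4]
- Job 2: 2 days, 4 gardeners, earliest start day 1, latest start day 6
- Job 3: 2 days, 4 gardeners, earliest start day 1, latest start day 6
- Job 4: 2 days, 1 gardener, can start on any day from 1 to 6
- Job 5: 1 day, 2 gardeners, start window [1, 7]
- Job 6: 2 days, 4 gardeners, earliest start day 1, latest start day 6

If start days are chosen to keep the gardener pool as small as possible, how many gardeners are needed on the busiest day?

6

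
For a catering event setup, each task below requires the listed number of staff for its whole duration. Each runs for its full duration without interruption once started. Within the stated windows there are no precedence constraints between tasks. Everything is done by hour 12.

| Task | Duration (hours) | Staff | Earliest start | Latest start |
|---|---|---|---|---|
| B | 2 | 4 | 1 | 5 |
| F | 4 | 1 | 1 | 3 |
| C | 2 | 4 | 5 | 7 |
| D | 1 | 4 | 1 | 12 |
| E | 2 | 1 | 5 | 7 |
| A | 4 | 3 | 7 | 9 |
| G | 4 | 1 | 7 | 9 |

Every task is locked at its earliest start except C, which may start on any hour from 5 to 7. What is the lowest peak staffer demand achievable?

C@5: h1:9  h2:5  h3:1  h4:1  h5:5  h6:5  h7:4  h8:4  h9:4  h10:4  h11:0  h12:0 → peak 9
C@6: h1:9  h2:5  h3:1  h4:1  h5:1  h6:5  h7:8  h8:4  h9:4  h10:4  h11:0  h12:0 → peak 9
C@7: h1:9  h2:5  h3:1  h4:1  h5:1  h6:1  h7:8  h8:8  h9:4  h10:4  h11:0  h12:0 → peak 9
Best is C@5, peak 9.

9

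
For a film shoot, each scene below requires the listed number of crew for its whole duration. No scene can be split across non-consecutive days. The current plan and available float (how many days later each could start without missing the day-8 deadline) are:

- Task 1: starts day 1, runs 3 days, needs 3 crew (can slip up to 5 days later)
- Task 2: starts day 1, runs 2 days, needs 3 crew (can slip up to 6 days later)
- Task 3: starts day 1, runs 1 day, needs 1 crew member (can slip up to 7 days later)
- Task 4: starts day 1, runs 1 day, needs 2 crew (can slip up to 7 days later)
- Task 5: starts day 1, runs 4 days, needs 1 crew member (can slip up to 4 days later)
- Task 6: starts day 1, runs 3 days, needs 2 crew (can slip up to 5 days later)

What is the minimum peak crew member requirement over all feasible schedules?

4

Early-start (Task 1@1, Task 2@1, Task 3@1, Task 4@1, Task 5@1, Task 6@1) gives peak 12: d1:12  d2:9  d3:6  d4:1  d5:0  d6:0  d7:0  d8:0.
Shift Task 2→4, Task 4→6, Task 5→2, Task 6→6.
Schedule Task 1@1, Task 2@4, Task 3@1, Task 4@6, Task 5@2, Task 6@6: d1:4  d2:4  d3:4  d4:4  d5:4  d6:4  d7:2  d8:2 — peak 4.
Total crew member-days = 28 over 8 days ⇒ peak ≥ ⌈28/8⌉ = 4, so 4 is optimal.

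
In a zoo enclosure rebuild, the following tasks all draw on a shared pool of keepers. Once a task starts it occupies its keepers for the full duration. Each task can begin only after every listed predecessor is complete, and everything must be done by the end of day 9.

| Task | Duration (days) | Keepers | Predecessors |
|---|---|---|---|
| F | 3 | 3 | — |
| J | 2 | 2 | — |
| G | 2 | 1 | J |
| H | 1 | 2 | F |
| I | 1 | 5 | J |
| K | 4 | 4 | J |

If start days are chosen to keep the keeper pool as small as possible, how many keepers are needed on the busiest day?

Early-start (F@1, J@1, G@3, H@4, I@3, K@3) gives peak 13: d1:5  d2:5  d3:13  d4:7  d5:4  d6:4  d7:0  d8:0  d9:0.
Shift I→5, K→6.
Schedule F@1, J@1, G@3, H@4, I@5, K@6: d1:5  d2:5  d3:4  d4:3  d5:5  d6:4  d7:4  d8:4  d9:4 — peak 5.
Total keeper-days = 38 over 9 days ⇒ peak ≥ ⌈38/9⌉ = 5, so 5 is optimal.

5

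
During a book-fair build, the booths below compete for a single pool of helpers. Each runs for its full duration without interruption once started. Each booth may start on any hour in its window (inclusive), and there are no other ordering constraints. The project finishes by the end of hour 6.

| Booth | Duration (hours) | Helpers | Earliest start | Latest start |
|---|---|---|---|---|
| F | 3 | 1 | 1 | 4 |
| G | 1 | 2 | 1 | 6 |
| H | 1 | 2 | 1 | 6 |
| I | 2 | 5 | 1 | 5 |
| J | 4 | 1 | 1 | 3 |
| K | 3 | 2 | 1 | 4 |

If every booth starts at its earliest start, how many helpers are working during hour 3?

4

At early start, hour 3 has: F, J, K.
Demand: 1 + 1 + 2 = 4.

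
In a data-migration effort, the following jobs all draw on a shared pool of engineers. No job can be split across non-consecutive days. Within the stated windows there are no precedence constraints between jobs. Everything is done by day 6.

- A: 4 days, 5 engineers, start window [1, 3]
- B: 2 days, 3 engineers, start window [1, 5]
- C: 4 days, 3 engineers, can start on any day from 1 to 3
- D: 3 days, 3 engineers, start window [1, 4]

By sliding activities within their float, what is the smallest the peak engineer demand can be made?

11

Early-start (A@1, B@1, C@1, D@1) gives peak 14: d1:14  d2:14  d3:11  d4:8  d5:0  d6:0.
Shift D→3.
Schedule A@1, B@1, C@1, D@3: d1:11  d2:11  d3:11  d4:11  d5:3  d6:0 — peak 11.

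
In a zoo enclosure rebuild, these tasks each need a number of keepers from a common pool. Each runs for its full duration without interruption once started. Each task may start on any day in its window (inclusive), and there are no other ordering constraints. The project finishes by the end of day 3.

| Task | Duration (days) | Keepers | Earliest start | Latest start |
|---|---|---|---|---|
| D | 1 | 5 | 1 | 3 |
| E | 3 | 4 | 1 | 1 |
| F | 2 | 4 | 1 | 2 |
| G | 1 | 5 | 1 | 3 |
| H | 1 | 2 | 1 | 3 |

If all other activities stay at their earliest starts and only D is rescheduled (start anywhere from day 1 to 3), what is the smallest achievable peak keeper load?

D@1: d1:20  d2:8  d3:4 → peak 20
D@2: d1:15  d2:13  d3:4 → peak 15
D@3: d1:15  d2:8  d3:9 → peak 15
Best is D@2, peak 15.

15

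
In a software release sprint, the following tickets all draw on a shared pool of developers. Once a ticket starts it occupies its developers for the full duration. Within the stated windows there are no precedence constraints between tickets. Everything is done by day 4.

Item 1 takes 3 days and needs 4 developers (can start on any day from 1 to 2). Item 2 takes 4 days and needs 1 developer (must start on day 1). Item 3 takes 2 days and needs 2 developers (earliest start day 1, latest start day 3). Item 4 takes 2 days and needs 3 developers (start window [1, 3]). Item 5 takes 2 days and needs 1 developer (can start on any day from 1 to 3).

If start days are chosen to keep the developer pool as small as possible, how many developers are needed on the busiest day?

8

Early-start (Item 1@1, Item 2@1, Item 3@1, Item 4@1, Item 5@1) gives peak 11: d1:11  d2:11  d3:5  d4:1.
Shift Item 4→3.
Schedule Item 1@1, Item 2@1, Item 3@1, Item 4@3, Item 5@1: d1:8  d2:8  d3:8  d4:4 — peak 8.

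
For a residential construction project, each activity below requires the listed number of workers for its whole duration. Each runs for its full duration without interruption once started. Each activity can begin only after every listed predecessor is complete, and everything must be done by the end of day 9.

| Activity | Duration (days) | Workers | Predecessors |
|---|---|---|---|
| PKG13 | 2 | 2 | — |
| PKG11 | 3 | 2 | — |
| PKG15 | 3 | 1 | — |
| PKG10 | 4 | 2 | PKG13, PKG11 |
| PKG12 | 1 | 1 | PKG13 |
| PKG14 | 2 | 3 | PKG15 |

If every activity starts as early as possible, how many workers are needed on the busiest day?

5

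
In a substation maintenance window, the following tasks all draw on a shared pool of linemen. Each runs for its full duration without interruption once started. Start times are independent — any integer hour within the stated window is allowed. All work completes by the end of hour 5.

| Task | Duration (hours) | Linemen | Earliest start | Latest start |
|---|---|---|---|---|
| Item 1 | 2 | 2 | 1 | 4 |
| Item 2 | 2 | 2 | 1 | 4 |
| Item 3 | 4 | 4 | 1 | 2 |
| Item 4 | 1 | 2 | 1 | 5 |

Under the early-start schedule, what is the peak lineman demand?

10

Early-start schedule: Item 1@1, Item 2@1, Item 3@1, Item 4@1.
Load per hour: hour 1: 10, hour 2: 8, hour 3: 4, hour 4: 4, hour 5: 0.
Peak is 10.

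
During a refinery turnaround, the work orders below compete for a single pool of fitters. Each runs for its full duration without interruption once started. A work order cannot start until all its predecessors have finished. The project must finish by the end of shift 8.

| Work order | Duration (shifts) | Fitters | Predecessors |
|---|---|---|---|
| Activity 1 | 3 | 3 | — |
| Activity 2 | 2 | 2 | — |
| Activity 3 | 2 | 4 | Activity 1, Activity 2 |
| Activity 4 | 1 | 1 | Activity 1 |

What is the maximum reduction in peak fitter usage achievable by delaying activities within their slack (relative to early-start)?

1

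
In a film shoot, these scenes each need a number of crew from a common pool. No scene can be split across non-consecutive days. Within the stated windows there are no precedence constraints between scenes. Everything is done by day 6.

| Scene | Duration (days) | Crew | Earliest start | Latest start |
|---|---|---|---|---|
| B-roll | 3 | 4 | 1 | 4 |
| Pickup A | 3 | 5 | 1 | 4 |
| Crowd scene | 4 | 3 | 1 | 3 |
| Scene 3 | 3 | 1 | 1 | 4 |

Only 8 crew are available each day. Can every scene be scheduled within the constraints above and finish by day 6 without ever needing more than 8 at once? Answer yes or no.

Schedule B-roll@1, Pickup A@4, Crowd scene@1, Scene 3@1: d1:8  d2:8  d3:8  d4:8  d5:5  d6:5 — peak 8 ≤ 8.

yes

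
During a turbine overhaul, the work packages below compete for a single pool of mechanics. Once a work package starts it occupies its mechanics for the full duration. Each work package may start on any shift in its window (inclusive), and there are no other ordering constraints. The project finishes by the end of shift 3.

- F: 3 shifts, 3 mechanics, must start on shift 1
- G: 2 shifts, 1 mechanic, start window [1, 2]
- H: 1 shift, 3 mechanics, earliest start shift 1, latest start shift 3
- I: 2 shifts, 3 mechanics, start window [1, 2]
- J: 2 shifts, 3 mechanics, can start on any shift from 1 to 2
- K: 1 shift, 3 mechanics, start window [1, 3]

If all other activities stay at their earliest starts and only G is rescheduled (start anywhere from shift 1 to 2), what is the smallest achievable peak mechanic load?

G@1: s1:16  s2:10  s3:3 → peak 16
G@2: s1:15  s2:10  s3:4 → peak 15
Best is G@2, peak 15.

15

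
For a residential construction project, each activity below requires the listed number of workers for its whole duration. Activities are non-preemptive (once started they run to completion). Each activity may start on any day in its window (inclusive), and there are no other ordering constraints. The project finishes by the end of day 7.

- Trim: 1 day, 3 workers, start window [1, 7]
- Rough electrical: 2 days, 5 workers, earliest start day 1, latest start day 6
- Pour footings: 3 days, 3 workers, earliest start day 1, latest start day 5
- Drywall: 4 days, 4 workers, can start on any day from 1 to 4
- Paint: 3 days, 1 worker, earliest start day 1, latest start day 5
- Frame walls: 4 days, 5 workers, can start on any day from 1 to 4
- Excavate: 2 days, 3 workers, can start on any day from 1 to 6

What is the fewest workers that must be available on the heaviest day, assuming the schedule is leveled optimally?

10

Early-start (Trim@1, Rough electrical@1, Pour footings@1, Drywall@1, Paint@1, Frame walls@1, Excavate@1) gives peak 24: d1:24  d2:21  d3:13  d4:9  d5:0  d6:0  d7:0.
Shift Rough electrical→6, Drywall→2, Paint→3, Frame walls→4.
Schedule Trim@1, Rough electrical@6, Pour footings@1, Drywall@2, Paint@3, Frame walls@4, Excavate@1: d1:9  d2:10  d3:8  d4:10  d5:10  d6:10  d7:10 — peak 10.
Total worker-days = 67 over 7 days ⇒ peak ≥ ⌈67/7⌉ = 10, so 10 is optimal.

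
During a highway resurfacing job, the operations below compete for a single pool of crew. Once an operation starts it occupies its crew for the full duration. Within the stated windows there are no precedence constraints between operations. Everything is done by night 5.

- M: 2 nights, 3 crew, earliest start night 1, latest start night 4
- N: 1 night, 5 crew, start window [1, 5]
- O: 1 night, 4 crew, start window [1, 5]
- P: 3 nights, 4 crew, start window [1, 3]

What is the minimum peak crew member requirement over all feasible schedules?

7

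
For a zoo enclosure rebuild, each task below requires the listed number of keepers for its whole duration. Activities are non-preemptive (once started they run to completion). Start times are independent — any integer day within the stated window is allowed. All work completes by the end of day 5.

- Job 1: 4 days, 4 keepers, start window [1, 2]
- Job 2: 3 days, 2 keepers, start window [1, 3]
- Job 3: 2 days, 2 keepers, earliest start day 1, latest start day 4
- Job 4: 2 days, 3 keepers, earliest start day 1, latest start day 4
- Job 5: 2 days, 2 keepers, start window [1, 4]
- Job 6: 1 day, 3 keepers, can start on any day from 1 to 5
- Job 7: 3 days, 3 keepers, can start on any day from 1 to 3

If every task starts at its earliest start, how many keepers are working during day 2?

16

At early start, day 2 has: Job 1, Job 2, Job 3, Job 4, Job 5, Job 7.
Demand: 4 + 2 + 2 + 3 + 2 + 3 = 16.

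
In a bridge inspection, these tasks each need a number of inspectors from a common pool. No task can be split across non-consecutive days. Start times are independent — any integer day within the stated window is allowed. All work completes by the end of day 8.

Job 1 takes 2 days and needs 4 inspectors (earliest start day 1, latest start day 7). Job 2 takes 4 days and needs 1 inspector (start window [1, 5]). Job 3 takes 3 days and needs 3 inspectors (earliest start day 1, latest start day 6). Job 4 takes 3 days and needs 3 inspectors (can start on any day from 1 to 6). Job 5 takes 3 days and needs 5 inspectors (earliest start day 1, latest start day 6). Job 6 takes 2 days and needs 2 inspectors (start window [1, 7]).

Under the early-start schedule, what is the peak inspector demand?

Early-start schedule: Job 1@1, Job 2@1, Job 3@1, Job 4@1, Job 5@1, Job 6@1.
Load per day: day 1: 18, day 2: 18, day 3: 12, day 4: 1, day 5: 0, day 6: 0, day 7: 0, day 8: 0.
Peak is 18.

18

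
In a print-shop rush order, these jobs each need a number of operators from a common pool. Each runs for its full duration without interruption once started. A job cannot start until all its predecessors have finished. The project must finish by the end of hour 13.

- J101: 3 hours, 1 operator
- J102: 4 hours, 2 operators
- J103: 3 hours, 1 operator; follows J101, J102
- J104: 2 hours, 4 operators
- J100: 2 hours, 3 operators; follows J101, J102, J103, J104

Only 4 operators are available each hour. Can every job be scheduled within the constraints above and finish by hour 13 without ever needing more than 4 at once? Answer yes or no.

Schedule J101@1, J102@1, J103@5, J104@8, J100@10: h1:3  h2:3  h3:3  h4:2  h5:1  h6:1  h7:1  h8:4  h9:4  h10:3  h11:3  h12:0  h13:0 — peak 4 ≤ 4.

yes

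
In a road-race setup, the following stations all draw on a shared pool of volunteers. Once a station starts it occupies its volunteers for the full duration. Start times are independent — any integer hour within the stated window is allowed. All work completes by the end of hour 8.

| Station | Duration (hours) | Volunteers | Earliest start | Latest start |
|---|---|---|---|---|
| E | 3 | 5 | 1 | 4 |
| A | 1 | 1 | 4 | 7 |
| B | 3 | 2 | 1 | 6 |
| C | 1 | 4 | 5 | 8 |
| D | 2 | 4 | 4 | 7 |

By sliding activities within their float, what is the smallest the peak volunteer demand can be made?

Early-start (E@1, A@4, B@1, C@5, D@4) gives peak 8: h1:7  h2:7  h3:7  h4:5  h5:8  h6:0  h7:0  h8:0.
Shift B→4, D→6.
Schedule E@1, A@4, B@4, C@5, D@6: h1:5  h2:5  h3:5  h4:3  h5:6  h6:6  h7:4  h8:0 — peak 6.

6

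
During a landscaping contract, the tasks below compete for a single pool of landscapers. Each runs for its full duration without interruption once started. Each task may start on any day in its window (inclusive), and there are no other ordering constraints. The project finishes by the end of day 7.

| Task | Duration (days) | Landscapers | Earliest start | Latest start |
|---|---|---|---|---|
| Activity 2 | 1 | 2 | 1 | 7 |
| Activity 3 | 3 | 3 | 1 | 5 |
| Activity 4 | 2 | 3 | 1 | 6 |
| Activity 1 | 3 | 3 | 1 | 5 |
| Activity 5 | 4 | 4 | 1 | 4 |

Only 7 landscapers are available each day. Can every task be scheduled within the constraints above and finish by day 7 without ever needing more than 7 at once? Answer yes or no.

yes

Schedule Activity 2@1, Activity 3@1, Activity 4@2, Activity 1@4, Activity 5@4: d1:5  d2:6  d3:6  d4:7  d5:7  d6:7  d7:4 — peak 7 ≤ 7.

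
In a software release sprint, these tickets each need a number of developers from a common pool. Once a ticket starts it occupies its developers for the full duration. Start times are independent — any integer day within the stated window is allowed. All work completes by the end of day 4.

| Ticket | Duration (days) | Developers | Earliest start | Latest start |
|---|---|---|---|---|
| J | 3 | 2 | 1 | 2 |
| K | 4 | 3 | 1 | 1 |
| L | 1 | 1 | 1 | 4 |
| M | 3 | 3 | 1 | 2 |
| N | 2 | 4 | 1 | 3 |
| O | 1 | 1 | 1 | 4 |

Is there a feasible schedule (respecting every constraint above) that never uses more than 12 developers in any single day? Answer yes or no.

yes

Schedule J@1, K@1, L@1, M@1, N@2, O@1: d1:10  d2:12  d3:12  d4:3 — peak 12 ≤ 12.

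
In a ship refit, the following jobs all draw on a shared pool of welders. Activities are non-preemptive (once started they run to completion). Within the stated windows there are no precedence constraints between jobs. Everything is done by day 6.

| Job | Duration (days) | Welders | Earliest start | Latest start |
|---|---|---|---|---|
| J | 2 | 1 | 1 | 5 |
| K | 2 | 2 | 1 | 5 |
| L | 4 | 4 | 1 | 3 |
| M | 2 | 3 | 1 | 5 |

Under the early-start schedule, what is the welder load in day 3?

At early start, day 3 has: L.
Demand: 4 = 4.

4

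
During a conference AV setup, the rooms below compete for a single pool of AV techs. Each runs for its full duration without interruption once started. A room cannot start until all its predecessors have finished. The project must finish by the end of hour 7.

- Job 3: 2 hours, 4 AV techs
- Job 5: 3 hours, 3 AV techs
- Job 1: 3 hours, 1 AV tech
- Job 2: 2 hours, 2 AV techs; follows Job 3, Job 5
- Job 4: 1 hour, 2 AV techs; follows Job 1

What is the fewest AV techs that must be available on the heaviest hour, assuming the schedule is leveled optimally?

Early-start (Job 3@1, Job 5@1, Job 1@1, Job 2@4, Job 4@4) gives peak 8: h1:8  h2:8  h3:4  h4:4  h5:2  h6:0  h7:0.
Shift Job 5→3, Job 1→3, Job 2→6, Job 4→6.
Schedule Job 3@1, Job 5@3, Job 1@3, Job 2@6, Job 4@6: h1:4  h2:4  h3:4  h4:4  h5:4  h6:4  h7:2 — peak 4.
Total AV tech-hours = 26 over 7 hours ⇒ peak ≥ ⌈26/7⌉ = 4, so 4 is optimal.

4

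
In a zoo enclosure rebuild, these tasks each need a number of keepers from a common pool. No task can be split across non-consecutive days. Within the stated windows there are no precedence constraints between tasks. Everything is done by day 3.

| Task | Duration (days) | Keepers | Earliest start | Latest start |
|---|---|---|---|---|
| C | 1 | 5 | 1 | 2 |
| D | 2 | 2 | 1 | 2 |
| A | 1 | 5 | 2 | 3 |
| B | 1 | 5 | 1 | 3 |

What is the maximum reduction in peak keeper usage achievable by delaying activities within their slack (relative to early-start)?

5

Early-start peak: d1:12  d2:7  d3:0 ⇒ 12.
Leveled (C@1, D@1, A@2, B@3): d1:7  d2:7  d3:5 ⇒ 7.
Reduction 12 − 7 = 5.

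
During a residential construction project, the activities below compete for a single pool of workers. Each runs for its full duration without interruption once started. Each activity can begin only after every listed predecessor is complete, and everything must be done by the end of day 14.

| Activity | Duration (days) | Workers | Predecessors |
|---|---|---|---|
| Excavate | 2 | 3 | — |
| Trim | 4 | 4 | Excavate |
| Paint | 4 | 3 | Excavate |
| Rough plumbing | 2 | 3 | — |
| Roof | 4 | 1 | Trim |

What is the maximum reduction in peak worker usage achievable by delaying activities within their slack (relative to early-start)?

3

Early-start peak: d1:6  d2:6  d3:7  d4:7  d5:7  d6:7  d7:1  d8:1  d9:1  d10:1  d11:0  d12:0  d13:0  d14:0 ⇒ 7.
Leveled (Excavate@1, Trim@3, Paint@7, Rough plumbing@11, Roof@7): d1:3  d2:3  d3:4  d4:4  d5:4  d6:4  d7:4  d8:4  d9:4  d10:4  d11:3  d12:3  d13:0  d14:0 ⇒ 4.
Reduction 7 − 4 = 3.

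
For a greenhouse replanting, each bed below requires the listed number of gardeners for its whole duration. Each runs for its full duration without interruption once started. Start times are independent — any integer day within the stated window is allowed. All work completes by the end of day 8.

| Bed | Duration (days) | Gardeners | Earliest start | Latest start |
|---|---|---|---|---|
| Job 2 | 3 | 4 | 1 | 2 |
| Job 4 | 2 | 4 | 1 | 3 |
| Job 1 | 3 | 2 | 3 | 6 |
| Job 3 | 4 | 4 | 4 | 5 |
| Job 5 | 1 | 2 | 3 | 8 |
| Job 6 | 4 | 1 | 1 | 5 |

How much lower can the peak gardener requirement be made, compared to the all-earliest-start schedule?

1

Early-start peak: d1:9  d2:9  d3:9  d4:7  d5:6  d6:4  d7:4  d8:0 ⇒ 9.
Leveled (Job 2@1, Job 4@1, Job 1@3, Job 3@4, Job 5@3, Job 6@4): d1:8  d2:8  d3:8  d4:7  d5:7  d6:5  d7:5  d8:0 ⇒ 8.
Reduction 9 − 8 = 1.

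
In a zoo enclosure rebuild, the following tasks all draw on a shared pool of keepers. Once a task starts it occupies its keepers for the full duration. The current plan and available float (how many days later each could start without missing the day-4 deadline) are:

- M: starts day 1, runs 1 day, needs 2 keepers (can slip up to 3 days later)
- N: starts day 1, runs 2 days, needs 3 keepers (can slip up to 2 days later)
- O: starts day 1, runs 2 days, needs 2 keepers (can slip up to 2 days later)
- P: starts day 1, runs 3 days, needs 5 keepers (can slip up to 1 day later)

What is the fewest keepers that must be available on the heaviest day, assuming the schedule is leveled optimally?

Early-start (M@1, N@1, O@1, P@1) gives peak 12: d1:12  d2:10  d3:5  d4:0.
Shift O→3, P→2.
Schedule M@1, N@1, O@3, P@2: d1:5  d2:8  d3:7  d4:7 — peak 8.

8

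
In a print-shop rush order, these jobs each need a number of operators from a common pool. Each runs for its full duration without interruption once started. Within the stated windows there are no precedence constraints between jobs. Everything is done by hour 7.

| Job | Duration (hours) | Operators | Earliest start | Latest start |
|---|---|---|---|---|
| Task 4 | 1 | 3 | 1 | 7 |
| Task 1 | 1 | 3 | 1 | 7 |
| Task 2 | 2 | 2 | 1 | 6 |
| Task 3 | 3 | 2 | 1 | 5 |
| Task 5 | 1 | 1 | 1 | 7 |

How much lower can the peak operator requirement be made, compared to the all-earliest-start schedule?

8

Early-start peak: h1:11  h2:4  h3:2  h4:0  h5:0  h6:0  h7:0 ⇒ 11.
Leveled (Task 4@1, Task 1@2, Task 2@3, Task 3@5, Task 5@3): h1:3  h2:3  h3:3  h4:2  h5:2  h6:2  h7:2 ⇒ 3.
Reduction 11 − 3 = 8.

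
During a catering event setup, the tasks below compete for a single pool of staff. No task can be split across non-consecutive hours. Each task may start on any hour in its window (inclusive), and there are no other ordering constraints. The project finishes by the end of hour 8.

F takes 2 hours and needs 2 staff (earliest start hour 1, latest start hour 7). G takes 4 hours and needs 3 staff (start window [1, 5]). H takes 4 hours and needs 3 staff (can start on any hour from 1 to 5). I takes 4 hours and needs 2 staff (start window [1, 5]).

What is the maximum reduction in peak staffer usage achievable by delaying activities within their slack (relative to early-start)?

Early-start peak: h1:10  h2:10  h3:8  h4:8  h5:0  h6:0  h7:0  h8:0 ⇒ 10.
Leveled (F@1, G@1, H@5, I@3): h1:5  h2:5  h3:5  h4:5  h5:5  h6:5  h7:3  h8:3 ⇒ 5.
Reduction 10 − 5 = 5.

5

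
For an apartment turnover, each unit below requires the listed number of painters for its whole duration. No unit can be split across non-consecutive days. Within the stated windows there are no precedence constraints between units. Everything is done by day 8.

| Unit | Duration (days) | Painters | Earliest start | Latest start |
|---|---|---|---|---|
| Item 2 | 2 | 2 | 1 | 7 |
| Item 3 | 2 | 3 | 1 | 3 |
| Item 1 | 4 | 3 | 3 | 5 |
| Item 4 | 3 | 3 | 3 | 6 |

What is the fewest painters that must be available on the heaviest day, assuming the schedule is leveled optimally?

6

Schedule Item 2@1, Item 3@1, Item 1@3, Item 4@3: d1:5  d2:5  d3:6  d4:6  d5:6  d6:3  d7:0  d8:0 — peak 6.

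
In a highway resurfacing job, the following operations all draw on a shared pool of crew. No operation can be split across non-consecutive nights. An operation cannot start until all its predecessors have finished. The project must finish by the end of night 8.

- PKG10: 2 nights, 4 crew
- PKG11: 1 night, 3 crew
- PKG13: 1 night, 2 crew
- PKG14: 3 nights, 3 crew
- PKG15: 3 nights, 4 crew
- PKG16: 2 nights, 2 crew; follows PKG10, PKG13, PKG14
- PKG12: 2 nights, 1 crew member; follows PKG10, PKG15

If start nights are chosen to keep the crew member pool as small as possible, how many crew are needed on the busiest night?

Early-start (PKG10@1, PKG11@1, PKG13@1, PKG14@1, PKG15@1, PKG16@4, PKG12@4) gives peak 16: n1:16  n2:11  n3:7  n4:3  n5:3  n6:0  n7:0  n8:0.
Shift PKG13→2, PKG14→3, PKG15→3, PKG16→6, PKG12→6.
Schedule PKG10@1, PKG11@1, PKG13@2, PKG14@3, PKG15@3, PKG16@6, PKG12@6: n1:7  n2:6  n3:7  n4:7  n5:7  n6:3  n7:3  n8:0 — peak 7.

7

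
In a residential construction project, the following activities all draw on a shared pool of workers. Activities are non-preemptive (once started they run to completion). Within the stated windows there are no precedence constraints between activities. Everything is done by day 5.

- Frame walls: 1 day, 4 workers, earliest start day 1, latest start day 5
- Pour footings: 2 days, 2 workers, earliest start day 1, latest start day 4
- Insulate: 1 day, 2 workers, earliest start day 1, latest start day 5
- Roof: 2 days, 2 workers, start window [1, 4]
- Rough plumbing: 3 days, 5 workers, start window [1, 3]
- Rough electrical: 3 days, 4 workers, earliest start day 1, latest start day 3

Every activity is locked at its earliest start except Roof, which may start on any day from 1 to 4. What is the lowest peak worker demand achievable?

17

Roof@1: d1:19  d2:13  d3:9  d4:0  d5:0 → peak 19
Roof@2: d1:17  d2:13  d3:11  d4:0  d5:0 → peak 17
Roof@3: d1:17  d2:11  d3:11  d4:2  d5:0 → peak 17
Roof@4: d1:17  d2:11  d3:9  d4:2  d5:2 → peak 17
Best is Roof@2, peak 17.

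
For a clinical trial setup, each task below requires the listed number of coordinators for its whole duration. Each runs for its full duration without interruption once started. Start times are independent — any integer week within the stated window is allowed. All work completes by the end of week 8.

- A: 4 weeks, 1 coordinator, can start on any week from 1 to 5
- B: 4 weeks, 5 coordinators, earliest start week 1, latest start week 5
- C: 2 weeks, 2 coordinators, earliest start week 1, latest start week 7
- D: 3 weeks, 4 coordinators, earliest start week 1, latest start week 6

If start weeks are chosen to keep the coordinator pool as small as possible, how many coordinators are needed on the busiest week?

Early-start (A@1, B@1, C@1, D@1) gives peak 12: w1:12  w2:12  w3:10  w4:6  w5:0  w6:0  w7:0  w8:0.
Shift C→5, D→5.
Schedule A@1, B@1, C@5, D@5: w1:6  w2:6  w3:6  w4:6  w5:6  w6:6  w7:4  w8:0 — peak 6.

6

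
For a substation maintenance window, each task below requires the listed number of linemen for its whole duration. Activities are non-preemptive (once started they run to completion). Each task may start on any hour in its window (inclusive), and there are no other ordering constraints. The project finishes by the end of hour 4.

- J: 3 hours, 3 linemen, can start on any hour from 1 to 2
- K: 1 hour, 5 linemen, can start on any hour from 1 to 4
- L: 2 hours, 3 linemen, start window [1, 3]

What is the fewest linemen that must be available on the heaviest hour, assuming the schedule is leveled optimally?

6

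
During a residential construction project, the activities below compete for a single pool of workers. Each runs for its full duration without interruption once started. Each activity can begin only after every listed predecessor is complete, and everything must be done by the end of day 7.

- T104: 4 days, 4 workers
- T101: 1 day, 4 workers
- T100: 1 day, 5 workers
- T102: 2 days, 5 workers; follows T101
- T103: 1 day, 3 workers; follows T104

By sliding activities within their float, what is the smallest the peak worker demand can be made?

Early-start (T104@1, T101@1, T100@1, T102@2, T103@5) gives peak 13: d1:13  d2:9  d3:9  d4:4  d5:3  d6:0  d7:0.
Shift T100→5, T102→6.
Schedule T104@1, T101@1, T100@5, T102@6, T103@5: d1:8  d2:4  d3:4  d4:4  d5:8  d6:5  d7:5 — peak 8.

8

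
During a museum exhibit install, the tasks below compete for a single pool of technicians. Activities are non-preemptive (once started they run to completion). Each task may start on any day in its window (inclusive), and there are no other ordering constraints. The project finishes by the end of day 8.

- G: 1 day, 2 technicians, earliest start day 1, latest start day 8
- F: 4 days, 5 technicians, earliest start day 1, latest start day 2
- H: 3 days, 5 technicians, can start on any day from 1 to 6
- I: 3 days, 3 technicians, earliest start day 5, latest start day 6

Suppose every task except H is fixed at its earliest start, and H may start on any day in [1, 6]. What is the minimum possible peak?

H@1: d1:12  d2:10  d3:10  d4:5  d5:3  d6:3  d7:3  d8:0 → peak 12
H@2: d1:7  d2:10  d3:10  d4:10  d5:3  d6:3  d7:3  d8:0 → peak 10
H@3: d1:7  d2:5  d3:10  d4:10  d5:8  d6:3  d7:3  d8:0 → peak 10
H@4: d1:7  d2:5  d3:5  d4:10  d5:8  d6:8  d7:3  d8:0 → peak 10
H@5: d1:7  d2:5  d3:5  d4:5  d5:8  d6:8  d7:8  d8:0 → peak 8
H@6: d1:7  d2:5  d3:5  d4:5  d5:3  d6:8  d7:8  d8:5 → peak 8
Best is H@5, peak 8.

8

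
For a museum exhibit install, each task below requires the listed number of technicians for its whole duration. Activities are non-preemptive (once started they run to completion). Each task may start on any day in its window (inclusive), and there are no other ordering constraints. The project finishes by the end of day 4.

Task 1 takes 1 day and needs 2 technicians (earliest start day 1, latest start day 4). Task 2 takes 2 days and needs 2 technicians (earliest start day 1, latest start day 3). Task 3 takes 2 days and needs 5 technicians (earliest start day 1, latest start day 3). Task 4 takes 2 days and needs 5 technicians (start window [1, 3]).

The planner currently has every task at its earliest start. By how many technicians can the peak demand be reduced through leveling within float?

7

Early-start peak: d1:14  d2:12  d3:0  d4:0 ⇒ 14.
Leveled (Task 1@1, Task 2@2, Task 3@1, Task 4@3): d1:7  d2:7  d3:7  d4:5 ⇒ 7.
Reduction 14 − 7 = 7.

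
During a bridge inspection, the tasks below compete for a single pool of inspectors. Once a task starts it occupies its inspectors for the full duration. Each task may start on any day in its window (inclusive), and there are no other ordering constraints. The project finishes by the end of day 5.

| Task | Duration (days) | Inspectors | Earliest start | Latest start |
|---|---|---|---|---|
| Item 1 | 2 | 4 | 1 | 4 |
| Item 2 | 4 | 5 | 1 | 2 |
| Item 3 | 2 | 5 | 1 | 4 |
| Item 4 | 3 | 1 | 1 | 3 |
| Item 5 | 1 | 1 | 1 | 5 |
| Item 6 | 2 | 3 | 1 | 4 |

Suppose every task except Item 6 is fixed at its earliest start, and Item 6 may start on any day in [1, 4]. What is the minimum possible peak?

Item 6@1: d1:19  d2:18  d3:6  d4:5  d5:0 → peak 19
Item 6@2: d1:16  d2:18  d3:9  d4:5  d5:0 → peak 18
Item 6@3: d1:16  d2:15  d3:9  d4:8  d5:0 → peak 16
Item 6@4: d1:16  d2:15  d3:6  d4:8  d5:3 → peak 16
Best is Item 6@3, peak 16.

16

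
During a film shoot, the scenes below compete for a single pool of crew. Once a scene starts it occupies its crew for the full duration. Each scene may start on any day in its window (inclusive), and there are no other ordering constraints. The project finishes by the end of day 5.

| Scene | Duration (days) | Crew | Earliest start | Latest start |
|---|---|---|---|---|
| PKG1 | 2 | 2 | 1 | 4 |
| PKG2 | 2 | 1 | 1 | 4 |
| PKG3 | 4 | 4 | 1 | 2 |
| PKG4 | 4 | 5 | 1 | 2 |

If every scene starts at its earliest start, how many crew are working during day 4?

At early start, day 4 has: PKG3, PKG4.
Demand: 4 + 5 = 9.

9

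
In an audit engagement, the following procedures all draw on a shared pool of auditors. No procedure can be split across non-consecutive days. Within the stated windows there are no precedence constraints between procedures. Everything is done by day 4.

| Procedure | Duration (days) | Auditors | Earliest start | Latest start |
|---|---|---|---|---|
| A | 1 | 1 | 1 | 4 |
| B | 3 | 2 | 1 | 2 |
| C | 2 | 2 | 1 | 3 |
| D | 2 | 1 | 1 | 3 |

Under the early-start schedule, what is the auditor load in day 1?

6

At early start, day 1 has: A, B, C, D.
Demand: 1 + 2 + 2 + 1 = 6.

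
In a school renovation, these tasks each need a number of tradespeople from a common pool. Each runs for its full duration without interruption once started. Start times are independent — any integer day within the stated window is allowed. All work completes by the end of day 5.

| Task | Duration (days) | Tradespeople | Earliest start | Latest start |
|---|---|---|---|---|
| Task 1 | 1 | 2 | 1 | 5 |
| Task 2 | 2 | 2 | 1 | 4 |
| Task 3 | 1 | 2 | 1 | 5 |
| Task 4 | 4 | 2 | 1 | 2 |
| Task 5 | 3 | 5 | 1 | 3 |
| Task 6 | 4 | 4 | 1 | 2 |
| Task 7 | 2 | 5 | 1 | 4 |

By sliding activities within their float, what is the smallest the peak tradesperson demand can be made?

Early-start (Task 1@1, Task 2@1, Task 3@1, Task 4@1, Task 5@1, Task 6@1, Task 7@1) gives peak 22: d1:22  d2:18  d3:11  d4:6  d5:0.
Shift Task 6→2, Task 7→4.
Schedule Task 1@1, Task 2@1, Task 3@1, Task 4@1, Task 5@1, Task 6@2, Task 7@4: d1:13  d2:13  d3:11  d4:11  d5:9 — peak 13.

13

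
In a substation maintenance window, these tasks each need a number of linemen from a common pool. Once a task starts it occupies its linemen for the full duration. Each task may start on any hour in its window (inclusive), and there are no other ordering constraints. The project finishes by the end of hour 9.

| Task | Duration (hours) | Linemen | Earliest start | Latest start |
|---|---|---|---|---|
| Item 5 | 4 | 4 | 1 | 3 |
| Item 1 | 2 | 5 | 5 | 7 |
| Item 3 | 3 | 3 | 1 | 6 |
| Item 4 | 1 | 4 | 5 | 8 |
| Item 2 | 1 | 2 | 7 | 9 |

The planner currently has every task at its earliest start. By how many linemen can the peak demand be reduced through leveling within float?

2

Early-start peak: h1:7  h2:7  h3:7  h4:4  h5:9  h6:5  h7:2  h8:0  h9:0 ⇒ 9.
Leveled (Item 5@1, Item 1@5, Item 3@1, Item 4@7, Item 2@7): h1:7  h2:7  h3:7  h4:4  h5:5  h6:5  h7:6  h8:0  h9:0 ⇒ 7.
Reduction 9 − 7 = 2.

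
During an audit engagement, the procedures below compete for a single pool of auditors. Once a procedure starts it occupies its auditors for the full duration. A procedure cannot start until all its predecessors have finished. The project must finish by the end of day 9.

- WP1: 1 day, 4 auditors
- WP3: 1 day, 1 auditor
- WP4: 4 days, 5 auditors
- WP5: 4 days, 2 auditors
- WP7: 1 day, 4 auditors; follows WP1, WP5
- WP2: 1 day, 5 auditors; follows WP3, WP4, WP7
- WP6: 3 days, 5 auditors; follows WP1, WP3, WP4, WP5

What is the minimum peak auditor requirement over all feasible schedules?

9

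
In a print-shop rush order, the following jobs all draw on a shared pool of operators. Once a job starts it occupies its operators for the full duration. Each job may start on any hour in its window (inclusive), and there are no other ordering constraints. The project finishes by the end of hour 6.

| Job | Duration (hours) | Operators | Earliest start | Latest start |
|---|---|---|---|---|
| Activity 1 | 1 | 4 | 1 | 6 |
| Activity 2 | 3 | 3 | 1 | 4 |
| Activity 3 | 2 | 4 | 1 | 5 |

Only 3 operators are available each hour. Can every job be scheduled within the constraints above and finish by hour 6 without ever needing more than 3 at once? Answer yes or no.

Total operator-hours = 21; over 6 hours the average is 21/6 > 3, so some hour must exceed 3.

no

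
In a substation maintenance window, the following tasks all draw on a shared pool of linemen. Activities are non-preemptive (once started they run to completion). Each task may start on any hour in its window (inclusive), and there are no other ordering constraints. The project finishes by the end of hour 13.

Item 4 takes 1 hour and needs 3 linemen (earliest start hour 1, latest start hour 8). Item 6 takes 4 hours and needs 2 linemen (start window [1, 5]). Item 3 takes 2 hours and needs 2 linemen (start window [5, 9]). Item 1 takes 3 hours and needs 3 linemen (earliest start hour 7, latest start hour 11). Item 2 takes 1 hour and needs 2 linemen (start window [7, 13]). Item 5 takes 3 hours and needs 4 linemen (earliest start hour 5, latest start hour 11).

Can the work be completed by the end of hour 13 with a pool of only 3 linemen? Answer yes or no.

The minimum achievable peak is 4; 3 < 4, so no feasible schedule stays within the cap.

no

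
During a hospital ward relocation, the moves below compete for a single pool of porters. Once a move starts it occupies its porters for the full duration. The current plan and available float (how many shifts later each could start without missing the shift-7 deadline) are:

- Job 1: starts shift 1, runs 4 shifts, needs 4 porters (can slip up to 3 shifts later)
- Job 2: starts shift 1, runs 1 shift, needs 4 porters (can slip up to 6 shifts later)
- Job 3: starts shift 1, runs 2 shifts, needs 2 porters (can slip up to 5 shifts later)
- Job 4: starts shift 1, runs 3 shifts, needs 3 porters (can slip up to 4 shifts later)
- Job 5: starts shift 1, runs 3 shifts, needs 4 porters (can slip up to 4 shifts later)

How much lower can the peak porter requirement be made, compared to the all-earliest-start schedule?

Early-start peak: s1:17  s2:13  s3:11  s4:4  s5:0  s6:0  s7:0 ⇒ 17.
Leveled (Job 1@1, Job 2@1, Job 3@2, Job 4@4, Job 5@5): s1:8  s2:6  s3:6  s4:7  s5:7  s6:7  s7:4 ⇒ 8.
Reduction 17 − 8 = 9.

9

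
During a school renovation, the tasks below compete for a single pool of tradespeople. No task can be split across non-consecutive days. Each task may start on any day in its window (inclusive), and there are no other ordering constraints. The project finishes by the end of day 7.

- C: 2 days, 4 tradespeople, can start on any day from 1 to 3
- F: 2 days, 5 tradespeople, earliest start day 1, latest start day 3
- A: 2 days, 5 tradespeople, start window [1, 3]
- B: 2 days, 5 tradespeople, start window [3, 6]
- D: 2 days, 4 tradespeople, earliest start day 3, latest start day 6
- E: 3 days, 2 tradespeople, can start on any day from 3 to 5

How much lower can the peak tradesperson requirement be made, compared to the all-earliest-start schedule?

Early-start peak: d1:14  d2:14  d3:11  d4:11  d5:2  d6:0  d7:0 ⇒ 14.
Leveled (C@1, F@1, A@3, B@5, D@3, E@5): d1:9  d2:9  d3:9  d4:9  d5:7  d6:7  d7:2 ⇒ 9.
Reduction 14 − 9 = 5.

5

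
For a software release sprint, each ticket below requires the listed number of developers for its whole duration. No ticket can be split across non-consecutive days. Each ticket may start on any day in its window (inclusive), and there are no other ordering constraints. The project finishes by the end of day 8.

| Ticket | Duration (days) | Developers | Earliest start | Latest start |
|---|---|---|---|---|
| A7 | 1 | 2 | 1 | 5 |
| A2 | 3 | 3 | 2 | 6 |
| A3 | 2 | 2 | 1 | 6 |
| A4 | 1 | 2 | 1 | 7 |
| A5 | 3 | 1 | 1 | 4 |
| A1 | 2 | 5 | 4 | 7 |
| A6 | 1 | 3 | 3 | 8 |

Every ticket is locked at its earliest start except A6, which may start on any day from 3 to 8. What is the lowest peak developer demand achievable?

A6@3: d1:7  d2:6  d3:7  d4:8  d5:5  d6:0  d7:0  d8:0 → peak 8
A6@4: d1:7  d2:6  d3:4  d4:11  d5:5  d6:0  d7:0  d8:0 → peak 11
A6@5: d1:7  d2:6  d3:4  d4:8  d5:8  d6:0  d7:0  d8:0 → peak 8
A6@6: d1:7  d2:6  d3:4  d4:8  d5:5  d6:3  d7:0  d8:0 → peak 8
A6@7: d1:7  d2:6  d3:4  d4:8  d5:5  d6:0  d7:3  d8:0 → peak 8
A6@8: d1:7  d2:6  d3:4  d4:8  d5:5  d6:0  d7:0  d8:3 → peak 8
Best is A6@3, peak 8.

8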